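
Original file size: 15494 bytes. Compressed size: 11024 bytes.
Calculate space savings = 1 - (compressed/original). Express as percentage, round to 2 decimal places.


ratio = compressed/original = 11024/15494 = 0.711501
savings = 1 - ratio = 1 - 0.711501 = 0.288499
as a percentage: 0.288499 * 100 = 28.85%

Space savings = 1 - 11024/15494 = 28.85%


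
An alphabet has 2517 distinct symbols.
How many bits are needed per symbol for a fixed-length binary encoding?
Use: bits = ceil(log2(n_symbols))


log2(2517) = 11.2975
Bracket: 2^11 = 2048 < 2517 <= 2^12 = 4096
So ceil(log2(2517)) = 12

bits = ceil(log2(2517)) = ceil(11.2975) = 12 bits


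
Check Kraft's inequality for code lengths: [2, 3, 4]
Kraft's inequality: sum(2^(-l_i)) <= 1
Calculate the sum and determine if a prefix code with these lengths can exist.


Sum = 2^(-2) + 2^(-3) + 2^(-4)
    = 0.25 + 0.125 + 0.0625
    = 7/16 = 0.4375
Since 0.4375 <= 1, Kraft's inequality IS satisfied.
A prefix code with these lengths CAN exist.

Kraft sum = 0.4375. Satisfied.


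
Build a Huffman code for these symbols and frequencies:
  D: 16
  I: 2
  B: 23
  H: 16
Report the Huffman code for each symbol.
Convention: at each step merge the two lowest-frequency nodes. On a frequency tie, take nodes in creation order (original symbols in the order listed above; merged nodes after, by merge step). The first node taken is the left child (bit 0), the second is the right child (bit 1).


Huffman tree construction:
Step 1: Merge I(2) + D(16) = 18
Step 2: Merge H(16) + (I+D)(18) = 34
Step 3: Merge B(23) + (H+(I+D))(34) = 57
Read each symbol's code off the tree from the root (left child = 0, right child = 1).

Codes:
  D: 111 (length 3)
  I: 110 (length 3)
  B: 0 (length 1)
  H: 10 (length 2)
Average code length: 109/57 = 1.9123 bits/symbol


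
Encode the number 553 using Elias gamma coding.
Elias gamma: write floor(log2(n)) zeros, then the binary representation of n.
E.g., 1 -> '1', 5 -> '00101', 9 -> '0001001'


num_bits = floor(log2(553)) + 1 = 10
leading_zeros = num_bits - 1 = 9
binary(553) = 1000101001

Elias gamma(553) = '000000000' + '1000101001' = 0000000001000101001 (19 bits)


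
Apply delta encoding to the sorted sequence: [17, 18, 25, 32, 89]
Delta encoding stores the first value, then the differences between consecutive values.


First value: 17
Deltas:
  18 - 17 = 1
  25 - 18 = 7
  32 - 25 = 7
  89 - 32 = 57


Delta encoded: [17, 1, 7, 7, 57]


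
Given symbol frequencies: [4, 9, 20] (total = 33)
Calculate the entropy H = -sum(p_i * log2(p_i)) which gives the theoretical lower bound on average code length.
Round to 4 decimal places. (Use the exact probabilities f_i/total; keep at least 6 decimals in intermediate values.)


Per-symbol terms -p_i * log2(p_i) with p_i = f_i/33:
  p = 4/33 = 0.121212: log2(p) = -3.044394, -p*log2(p) = 0.369017
  p = 9/33 = 0.272727: log2(p) = -1.874469, -p*log2(p) = 0.511219
  p = 20/33 = 0.606061: log2(p) = -0.722466, -p*log2(p) = 0.437858
H = 0.369017 + 0.511219 + 0.437858 = 1.318094

H = 1.3181 bits/symbol


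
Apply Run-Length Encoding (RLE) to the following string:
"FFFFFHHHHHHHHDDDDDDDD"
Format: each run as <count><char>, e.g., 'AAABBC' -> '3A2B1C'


Scanning runs left to right:
  i=0: run of 'F' x 5 -> '5F'
  i=5: run of 'H' x 8 -> '8H'
  i=13: run of 'D' x 8 -> '8D'

RLE = 5F8H8D


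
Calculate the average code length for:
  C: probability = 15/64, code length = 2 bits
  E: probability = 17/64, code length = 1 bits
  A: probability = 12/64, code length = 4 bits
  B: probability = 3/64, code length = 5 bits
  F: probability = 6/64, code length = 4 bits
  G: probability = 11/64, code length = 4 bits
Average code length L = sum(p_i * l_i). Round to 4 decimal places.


Weighted contributions p_i * l_i:
  C: (15/64) * 2 = 30/64
  E: (17/64) * 1 = 17/64
  A: (12/64) * 4 = 48/64
  B: (3/64) * 5 = 15/64
  F: (6/64) * 4 = 24/64
  G: (11/64) * 4 = 44/64
Sum = (30 + 17 + 48 + 15 + 24 + 44)/64 = 178/64

L = 178/64 = 2.7813 bits/symbol


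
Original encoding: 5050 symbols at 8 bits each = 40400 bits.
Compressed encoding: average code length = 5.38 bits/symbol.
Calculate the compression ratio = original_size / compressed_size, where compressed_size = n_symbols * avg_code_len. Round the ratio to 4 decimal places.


original_size = n_symbols * orig_bits = 5050 * 8 = 40400 bits
compressed_size = n_symbols * avg_code_len = 5050 * 5.38 = 27169.0 bits
ratio = original_size / compressed_size = 40400 / 27169.0 = 1.487

Compression ratio = 1.487


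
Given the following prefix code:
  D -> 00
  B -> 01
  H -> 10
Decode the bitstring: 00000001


Decoding step by step:
Bits 00 -> D
Bits 00 -> D
Bits 00 -> D
Bits 01 -> B


Decoded message: DDDB


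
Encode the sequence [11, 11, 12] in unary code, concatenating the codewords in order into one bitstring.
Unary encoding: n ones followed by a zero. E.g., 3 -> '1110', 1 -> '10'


Encode each number as n ones followed by a terminating 0:
  11 -> 111111111110 (12 bits)
  11 -> 111111111110 (12 bits)
  12 -> 1111111111110 (13 bits)
Total length = 12 + 12 + 13 = 37 bits.

Unary([11, 11, 12]) = 1111111111101111111111101111111111110 (37 bits)


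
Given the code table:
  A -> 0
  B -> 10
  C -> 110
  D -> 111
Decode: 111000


Decoding:
111 -> D
0 -> A
0 -> A
0 -> A


Result: DAAA


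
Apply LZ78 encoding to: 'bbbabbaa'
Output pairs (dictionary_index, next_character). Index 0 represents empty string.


LZ78 encoding steps:
Dictionary: {0: ''}
Step 1: w='' (idx 0), next='b' -> output (0, 'b'), add 'b' as idx 1
Step 2: w='b' (idx 1), next='b' -> output (1, 'b'), add 'bb' as idx 2
Step 3: w='' (idx 0), next='a' -> output (0, 'a'), add 'a' as idx 3
Step 4: w='bb' (idx 2), next='a' -> output (2, 'a'), add 'bba' as idx 4
Step 5: w='a' (idx 3), end of input -> output (3, '')


Encoded: [(0, 'b'), (1, 'b'), (0, 'a'), (2, 'a'), (3, '')]


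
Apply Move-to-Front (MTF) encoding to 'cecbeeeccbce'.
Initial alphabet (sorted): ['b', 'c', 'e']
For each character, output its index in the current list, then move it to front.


MTF encoding:
'c': index 1 in ['b', 'c', 'e'] -> ['c', 'b', 'e']
'e': index 2 in ['c', 'b', 'e'] -> ['e', 'c', 'b']
'c': index 1 in ['e', 'c', 'b'] -> ['c', 'e', 'b']
'b': index 2 in ['c', 'e', 'b'] -> ['b', 'c', 'e']
'e': index 2 in ['b', 'c', 'e'] -> ['e', 'b', 'c']
'e': index 0 in ['e', 'b', 'c'] -> ['e', 'b', 'c']
'e': index 0 in ['e', 'b', 'c'] -> ['e', 'b', 'c']
'c': index 2 in ['e', 'b', 'c'] -> ['c', 'e', 'b']
'c': index 0 in ['c', 'e', 'b'] -> ['c', 'e', 'b']
'b': index 2 in ['c', 'e', 'b'] -> ['b', 'c', 'e']
'c': index 1 in ['b', 'c', 'e'] -> ['c', 'b', 'e']
'e': index 2 in ['c', 'b', 'e'] -> ['e', 'c', 'b']


Output: [1, 2, 1, 2, 2, 0, 0, 2, 0, 2, 1, 2]


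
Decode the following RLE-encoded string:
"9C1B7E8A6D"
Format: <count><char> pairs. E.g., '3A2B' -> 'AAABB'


Expanding each <count><char> pair:
  9C -> 'CCCCCCCCC'
  1B -> 'B'
  7E -> 'EEEEEEE'
  8A -> 'AAAAAAAA'
  6D -> 'DDDDDD'

Decoded = CCCCCCCCCBEEEEEEEAAAAAAAADDDDDD


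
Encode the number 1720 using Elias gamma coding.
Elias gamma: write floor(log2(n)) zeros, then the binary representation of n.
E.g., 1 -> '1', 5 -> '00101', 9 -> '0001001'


num_bits = floor(log2(1720)) + 1 = 11
leading_zeros = num_bits - 1 = 10
binary(1720) = 11010111000

Elias gamma(1720) = '0000000000' + '11010111000' = 000000000011010111000 (21 bits)


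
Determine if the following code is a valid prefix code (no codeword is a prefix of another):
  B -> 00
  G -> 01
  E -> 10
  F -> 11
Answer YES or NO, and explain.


Checking each pair (does one codeword prefix another?):
  B='00' vs G='01': no prefix
  B='00' vs E='10': no prefix
  B='00' vs F='11': no prefix
  G='01' vs B='00': no prefix
  G='01' vs E='10': no prefix
  G='01' vs F='11': no prefix
  E='10' vs B='00': no prefix
  E='10' vs G='01': no prefix
  E='10' vs F='11': no prefix
  F='11' vs B='00': no prefix
  F='11' vs G='01': no prefix
  F='11' vs E='10': no prefix
No violation found over all pairs.

YES -- this is a valid prefix code. No codeword is a prefix of any other codeword.


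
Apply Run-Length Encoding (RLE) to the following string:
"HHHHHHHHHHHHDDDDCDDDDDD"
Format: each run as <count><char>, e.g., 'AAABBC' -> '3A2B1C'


Scanning runs left to right:
  i=0: run of 'H' x 12 -> '12H'
  i=12: run of 'D' x 4 -> '4D'
  i=16: run of 'C' x 1 -> '1C'
  i=17: run of 'D' x 6 -> '6D'

RLE = 12H4D1C6D


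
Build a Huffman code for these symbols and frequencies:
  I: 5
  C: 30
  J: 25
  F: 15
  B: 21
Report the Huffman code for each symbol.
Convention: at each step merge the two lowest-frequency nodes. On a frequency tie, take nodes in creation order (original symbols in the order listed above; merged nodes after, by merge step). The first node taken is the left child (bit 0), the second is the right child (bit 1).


Huffman tree construction:
Step 1: Merge I(5) + F(15) = 20
Step 2: Merge (I+F)(20) + B(21) = 41
Step 3: Merge J(25) + C(30) = 55
Step 4: Merge ((I+F)+B)(41) + (J+C)(55) = 96
Read each symbol's code off the tree from the root (left child = 0, right child = 1).

Codes:
  I: 000 (length 3)
  C: 11 (length 2)
  J: 10 (length 2)
  F: 001 (length 3)
  B: 01 (length 2)
Average code length: 212/96 = 2.2083 bits/symbol


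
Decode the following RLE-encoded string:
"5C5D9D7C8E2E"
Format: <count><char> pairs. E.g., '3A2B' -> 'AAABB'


Expanding each <count><char> pair:
  5C -> 'CCCCC'
  5D -> 'DDDDD'
  9D -> 'DDDDDDDDD'
  7C -> 'CCCCCCC'
  8E -> 'EEEEEEEE'
  2E -> 'EE'

Decoded = CCCCCDDDDDDDDDDDDDDCCCCCCCEEEEEEEEEE


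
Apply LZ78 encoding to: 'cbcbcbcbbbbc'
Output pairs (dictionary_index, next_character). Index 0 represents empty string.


LZ78 encoding steps:
Dictionary: {0: ''}
Step 1: w='' (idx 0), next='c' -> output (0, 'c'), add 'c' as idx 1
Step 2: w='' (idx 0), next='b' -> output (0, 'b'), add 'b' as idx 2
Step 3: w='c' (idx 1), next='b' -> output (1, 'b'), add 'cb' as idx 3
Step 4: w='cb' (idx 3), next='c' -> output (3, 'c'), add 'cbc' as idx 4
Step 5: w='b' (idx 2), next='b' -> output (2, 'b'), add 'bb' as idx 5
Step 6: w='bb' (idx 5), next='c' -> output (5, 'c'), add 'bbc' as idx 6


Encoded: [(0, 'c'), (0, 'b'), (1, 'b'), (3, 'c'), (2, 'b'), (5, 'c')]


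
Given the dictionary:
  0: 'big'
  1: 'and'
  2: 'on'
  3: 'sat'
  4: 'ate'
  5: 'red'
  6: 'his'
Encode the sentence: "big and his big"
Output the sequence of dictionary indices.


Look up each word in the dictionary:
  'big' -> 0
  'and' -> 1
  'his' -> 6
  'big' -> 0

Encoded: [0, 1, 6, 0]


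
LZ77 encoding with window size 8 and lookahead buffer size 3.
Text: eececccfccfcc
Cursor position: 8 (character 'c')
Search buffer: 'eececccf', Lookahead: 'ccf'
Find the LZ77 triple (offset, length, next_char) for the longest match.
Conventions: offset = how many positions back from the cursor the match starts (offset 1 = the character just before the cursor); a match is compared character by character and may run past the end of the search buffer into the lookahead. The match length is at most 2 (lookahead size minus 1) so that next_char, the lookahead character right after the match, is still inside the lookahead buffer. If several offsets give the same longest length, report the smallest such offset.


Try each offset into the search buffer:
  offset=1 (pos 7, char 'f'): match length 0
  offset=2 (pos 6, char 'c'): match length 1
  offset=3 (pos 5, char 'c'): match length 2
  offset=4 (pos 4, char 'c'): match length 2
  offset=5 (pos 3, char 'e'): match length 0
  offset=6 (pos 2, char 'c'): match length 1
  offset=7 (pos 1, char 'e'): match length 0
  offset=8 (pos 0, char 'e'): match length 0
Longest match has length 2, found at offsets 3, 4; take the smallest, offset 3.
next_char = character at position 8 + 2 = 10 -> 'f'

Best match: offset=3, length=2 (matching 'cc' starting at position 5)
LZ77 triple: (3, 2, 'f')


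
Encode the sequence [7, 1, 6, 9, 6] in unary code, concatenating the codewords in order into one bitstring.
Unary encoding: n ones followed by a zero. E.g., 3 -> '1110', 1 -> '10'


Encode each number as n ones followed by a terminating 0:
  7 -> 11111110 (8 bits)
  1 -> 10 (2 bits)
  6 -> 1111110 (7 bits)
  9 -> 1111111110 (10 bits)
  6 -> 1111110 (7 bits)
Total length = 8 + 2 + 7 + 10 + 7 = 34 bits.

Unary([7, 1, 6, 9, 6]) = 1111111010111111011111111101111110 (34 bits)


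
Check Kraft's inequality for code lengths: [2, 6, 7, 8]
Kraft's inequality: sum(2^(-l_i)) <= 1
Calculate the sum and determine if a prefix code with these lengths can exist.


Sum = 2^(-2) + 2^(-6) + 2^(-7) + 2^(-8)
    = 0.25 + 0.015625 + 0.0078125 + 0.00390625
    = 71/256 = 0.27734375
Since 0.27734375 <= 1, Kraft's inequality IS satisfied.
A prefix code with these lengths CAN exist.

Kraft sum = 0.27734375. Satisfied.


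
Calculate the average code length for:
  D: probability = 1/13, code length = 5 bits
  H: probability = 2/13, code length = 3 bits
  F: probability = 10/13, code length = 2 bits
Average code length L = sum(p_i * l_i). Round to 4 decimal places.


Weighted contributions p_i * l_i:
  D: (1/13) * 5 = 5/13
  H: (2/13) * 3 = 6/13
  F: (10/13) * 2 = 20/13
Sum = (5 + 6 + 20)/13 = 31/13

L = 31/13 = 2.3846 bits/symbol


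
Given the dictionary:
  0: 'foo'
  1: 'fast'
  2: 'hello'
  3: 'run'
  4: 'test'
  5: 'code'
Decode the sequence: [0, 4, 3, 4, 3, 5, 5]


Look up each index in the dictionary:
  0 -> 'foo'
  4 -> 'test'
  3 -> 'run'
  4 -> 'test'
  3 -> 'run'
  5 -> 'code'
  5 -> 'code'

Decoded: "foo test run test run code code"


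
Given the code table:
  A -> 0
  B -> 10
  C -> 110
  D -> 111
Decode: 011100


Decoding:
0 -> A
111 -> D
0 -> A
0 -> A


Result: ADAA


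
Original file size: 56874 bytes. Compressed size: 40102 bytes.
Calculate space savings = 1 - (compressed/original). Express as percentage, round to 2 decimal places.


ratio = compressed/original = 40102/56874 = 0.705103
savings = 1 - ratio = 1 - 0.705103 = 0.294897
as a percentage: 0.294897 * 100 = 29.49%

Space savings = 1 - 40102/56874 = 29.49%


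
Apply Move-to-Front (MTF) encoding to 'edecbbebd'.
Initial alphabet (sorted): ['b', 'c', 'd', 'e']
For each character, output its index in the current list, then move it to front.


MTF encoding:
'e': index 3 in ['b', 'c', 'd', 'e'] -> ['e', 'b', 'c', 'd']
'd': index 3 in ['e', 'b', 'c', 'd'] -> ['d', 'e', 'b', 'c']
'e': index 1 in ['d', 'e', 'b', 'c'] -> ['e', 'd', 'b', 'c']
'c': index 3 in ['e', 'd', 'b', 'c'] -> ['c', 'e', 'd', 'b']
'b': index 3 in ['c', 'e', 'd', 'b'] -> ['b', 'c', 'e', 'd']
'b': index 0 in ['b', 'c', 'e', 'd'] -> ['b', 'c', 'e', 'd']
'e': index 2 in ['b', 'c', 'e', 'd'] -> ['e', 'b', 'c', 'd']
'b': index 1 in ['e', 'b', 'c', 'd'] -> ['b', 'e', 'c', 'd']
'd': index 3 in ['b', 'e', 'c', 'd'] -> ['d', 'b', 'e', 'c']


Output: [3, 3, 1, 3, 3, 0, 2, 1, 3]


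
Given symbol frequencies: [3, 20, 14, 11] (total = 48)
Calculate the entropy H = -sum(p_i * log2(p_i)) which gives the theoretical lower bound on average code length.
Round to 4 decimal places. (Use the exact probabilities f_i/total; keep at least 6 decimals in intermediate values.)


Per-symbol terms -p_i * log2(p_i) with p_i = f_i/48:
  p = 3/48 = 0.062500: log2(p) = -4.000000, -p*log2(p) = 0.250000
  p = 20/48 = 0.416667: log2(p) = -1.263034, -p*log2(p) = 0.526264
  p = 14/48 = 0.291667: log2(p) = -1.777608, -p*log2(p) = 0.518469
  p = 11/48 = 0.229167: log2(p) = -2.125531, -p*log2(p) = 0.487101
H = 0.250000 + 0.526264 + 0.518469 + 0.487101 = 1.781834

H = 1.7818 bits/symbol


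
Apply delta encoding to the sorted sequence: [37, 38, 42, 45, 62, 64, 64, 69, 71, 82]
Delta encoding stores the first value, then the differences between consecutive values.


First value: 37
Deltas:
  38 - 37 = 1
  42 - 38 = 4
  45 - 42 = 3
  62 - 45 = 17
  64 - 62 = 2
  64 - 64 = 0
  69 - 64 = 5
  71 - 69 = 2
  82 - 71 = 11


Delta encoded: [37, 1, 4, 3, 17, 2, 0, 5, 2, 11]


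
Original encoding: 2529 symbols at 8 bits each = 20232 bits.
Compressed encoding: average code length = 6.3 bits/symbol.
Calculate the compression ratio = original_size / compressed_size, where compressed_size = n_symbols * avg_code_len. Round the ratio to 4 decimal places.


original_size = n_symbols * orig_bits = 2529 * 8 = 20232 bits
compressed_size = n_symbols * avg_code_len = 2529 * 6.3 = 15932.7 bits
ratio = original_size / compressed_size = 20232 / 15932.7 = 1.2698

Compression ratio = 1.2698


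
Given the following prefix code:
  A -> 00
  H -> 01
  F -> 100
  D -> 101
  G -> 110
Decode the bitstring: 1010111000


Decoding step by step:
Bits 101 -> D
Bits 01 -> H
Bits 110 -> G
Bits 00 -> A


Decoded message: DHGA


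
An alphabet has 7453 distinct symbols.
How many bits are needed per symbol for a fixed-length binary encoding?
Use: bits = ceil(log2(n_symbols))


log2(7453) = 12.8636
Bracket: 2^12 = 4096 < 7453 <= 2^13 = 8192
So ceil(log2(7453)) = 13

bits = ceil(log2(7453)) = ceil(12.8636) = 13 bits


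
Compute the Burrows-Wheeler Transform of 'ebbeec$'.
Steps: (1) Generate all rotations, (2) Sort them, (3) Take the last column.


Rotations (sorted):
  0: $ebbeec -> last char: c
  1: bbeec$e -> last char: e
  2: beec$eb -> last char: b
  3: c$ebbee -> last char: e
  4: ebbeec$ -> last char: $
  5: ec$ebbe -> last char: e
  6: eec$ebb -> last char: b


BWT = cebe$eb


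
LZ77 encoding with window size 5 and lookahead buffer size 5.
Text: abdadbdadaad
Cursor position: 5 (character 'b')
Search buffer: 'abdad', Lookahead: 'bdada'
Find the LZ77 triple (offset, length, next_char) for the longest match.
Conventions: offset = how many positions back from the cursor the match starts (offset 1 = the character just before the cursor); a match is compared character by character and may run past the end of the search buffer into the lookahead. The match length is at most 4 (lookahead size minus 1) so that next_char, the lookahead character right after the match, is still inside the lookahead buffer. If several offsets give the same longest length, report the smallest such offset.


Try each offset into the search buffer:
  offset=1 (pos 4, char 'd'): match length 0
  offset=2 (pos 3, char 'a'): match length 0
  offset=3 (pos 2, char 'd'): match length 0
  offset=4 (pos 1, char 'b'): match length 4
  offset=5 (pos 0, char 'a'): match length 0
Longest match has length 4 at offset 4.
next_char = character at position 5 + 4 = 9 -> 'a'

Best match: offset=4, length=4 (matching 'bdad' starting at position 1)
LZ77 triple: (4, 4, 'a')


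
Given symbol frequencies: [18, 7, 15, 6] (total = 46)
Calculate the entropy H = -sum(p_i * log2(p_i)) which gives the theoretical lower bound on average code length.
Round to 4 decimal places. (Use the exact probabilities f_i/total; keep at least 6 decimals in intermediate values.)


Per-symbol terms -p_i * log2(p_i) with p_i = f_i/46:
  p = 18/46 = 0.391304: log2(p) = -1.353637, -p*log2(p) = 0.529684
  p = 7/46 = 0.152174: log2(p) = -2.716207, -p*log2(p) = 0.413336
  p = 15/46 = 0.326087: log2(p) = -1.616671, -p*log2(p) = 0.527175
  p = 6/46 = 0.130435: log2(p) = -2.938599, -p*log2(p) = 0.383296
H = 0.529684 + 0.413336 + 0.527175 + 0.383296 = 1.853491

H = 1.8535 bits/symbol


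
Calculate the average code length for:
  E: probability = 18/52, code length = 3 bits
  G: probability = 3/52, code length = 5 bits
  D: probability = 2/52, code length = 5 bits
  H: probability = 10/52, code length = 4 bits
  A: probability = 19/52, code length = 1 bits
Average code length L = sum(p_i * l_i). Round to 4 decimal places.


Weighted contributions p_i * l_i:
  E: (18/52) * 3 = 54/52
  G: (3/52) * 5 = 15/52
  D: (2/52) * 5 = 10/52
  H: (10/52) * 4 = 40/52
  A: (19/52) * 1 = 19/52
Sum = (54 + 15 + 10 + 40 + 19)/52 = 138/52

L = 138/52 = 2.6538 bits/symbol


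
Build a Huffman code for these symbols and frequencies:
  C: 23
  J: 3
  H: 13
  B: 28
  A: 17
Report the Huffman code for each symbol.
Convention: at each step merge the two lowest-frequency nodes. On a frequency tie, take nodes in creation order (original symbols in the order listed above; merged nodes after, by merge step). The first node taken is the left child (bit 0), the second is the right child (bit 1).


Huffman tree construction:
Step 1: Merge J(3) + H(13) = 16
Step 2: Merge (J+H)(16) + A(17) = 33
Step 3: Merge C(23) + B(28) = 51
Step 4: Merge ((J+H)+A)(33) + (C+B)(51) = 84
Read each symbol's code off the tree from the root (left child = 0, right child = 1).

Codes:
  C: 10 (length 2)
  J: 000 (length 3)
  H: 001 (length 3)
  B: 11 (length 2)
  A: 01 (length 2)
Average code length: 184/84 = 2.1905 bits/symbol


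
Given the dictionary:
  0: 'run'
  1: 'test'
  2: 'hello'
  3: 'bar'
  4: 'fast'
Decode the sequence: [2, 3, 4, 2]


Look up each index in the dictionary:
  2 -> 'hello'
  3 -> 'bar'
  4 -> 'fast'
  2 -> 'hello'

Decoded: "hello bar fast hello"


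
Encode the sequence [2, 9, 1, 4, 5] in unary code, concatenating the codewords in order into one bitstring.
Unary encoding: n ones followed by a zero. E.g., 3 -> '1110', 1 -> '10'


Encode each number as n ones followed by a terminating 0:
  2 -> 110 (3 bits)
  9 -> 1111111110 (10 bits)
  1 -> 10 (2 bits)
  4 -> 11110 (5 bits)
  5 -> 111110 (6 bits)
Total length = 3 + 10 + 2 + 5 + 6 = 26 bits.

Unary([2, 9, 1, 4, 5]) = 11011111111101011110111110 (26 bits)


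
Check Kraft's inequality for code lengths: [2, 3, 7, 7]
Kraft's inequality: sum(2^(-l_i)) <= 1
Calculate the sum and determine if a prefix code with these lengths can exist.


Sum = 2^(-2) + 2^(-3) + 2^(-7) + 2^(-7)
    = 0.25 + 0.125 + 0.0078125 + 0.0078125
    = 50/128 = 0.390625
Since 0.390625 <= 1, Kraft's inequality IS satisfied.
A prefix code with these lengths CAN exist.

Kraft sum = 0.390625. Satisfied.


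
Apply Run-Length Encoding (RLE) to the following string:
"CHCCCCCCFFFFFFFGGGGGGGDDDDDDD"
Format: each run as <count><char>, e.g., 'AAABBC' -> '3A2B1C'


Scanning runs left to right:
  i=0: run of 'C' x 1 -> '1C'
  i=1: run of 'H' x 1 -> '1H'
  i=2: run of 'C' x 6 -> '6C'
  i=8: run of 'F' x 7 -> '7F'
  i=15: run of 'G' x 7 -> '7G'
  i=22: run of 'D' x 7 -> '7D'

RLE = 1C1H6C7F7G7D


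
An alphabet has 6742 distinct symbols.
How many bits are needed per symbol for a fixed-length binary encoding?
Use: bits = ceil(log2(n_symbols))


log2(6742) = 12.719
Bracket: 2^12 = 4096 < 6742 <= 2^13 = 8192
So ceil(log2(6742)) = 13

bits = ceil(log2(6742)) = ceil(12.719) = 13 bits


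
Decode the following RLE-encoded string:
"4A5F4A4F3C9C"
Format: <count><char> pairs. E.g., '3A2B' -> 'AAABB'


Expanding each <count><char> pair:
  4A -> 'AAAA'
  5F -> 'FFFFF'
  4A -> 'AAAA'
  4F -> 'FFFF'
  3C -> 'CCC'
  9C -> 'CCCCCCCCC'

Decoded = AAAAFFFFFAAAAFFFFCCCCCCCCCCCC


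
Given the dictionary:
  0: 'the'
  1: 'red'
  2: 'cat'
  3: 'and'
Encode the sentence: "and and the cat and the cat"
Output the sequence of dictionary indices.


Look up each word in the dictionary:
  'and' -> 3
  'and' -> 3
  'the' -> 0
  'cat' -> 2
  'and' -> 3
  'the' -> 0
  'cat' -> 2

Encoded: [3, 3, 0, 2, 3, 0, 2]


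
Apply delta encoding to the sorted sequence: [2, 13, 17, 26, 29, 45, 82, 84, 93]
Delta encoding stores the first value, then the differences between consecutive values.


First value: 2
Deltas:
  13 - 2 = 11
  17 - 13 = 4
  26 - 17 = 9
  29 - 26 = 3
  45 - 29 = 16
  82 - 45 = 37
  84 - 82 = 2
  93 - 84 = 9


Delta encoded: [2, 11, 4, 9, 3, 16, 37, 2, 9]


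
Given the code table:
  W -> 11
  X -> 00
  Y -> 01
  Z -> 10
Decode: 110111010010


Decoding:
11 -> W
01 -> Y
11 -> W
01 -> Y
00 -> X
10 -> Z


Result: WYWYXZ


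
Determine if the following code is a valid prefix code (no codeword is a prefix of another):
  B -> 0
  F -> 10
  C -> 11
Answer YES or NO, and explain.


Checking each pair (does one codeword prefix another?):
  B='0' vs F='10': no prefix
  B='0' vs C='11': no prefix
  F='10' vs B='0': no prefix
  F='10' vs C='11': no prefix
  C='11' vs B='0': no prefix
  C='11' vs F='10': no prefix
No violation found over all pairs.

YES -- this is a valid prefix code. No codeword is a prefix of any other codeword.


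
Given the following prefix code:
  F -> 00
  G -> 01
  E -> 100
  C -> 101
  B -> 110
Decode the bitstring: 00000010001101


Decoding step by step:
Bits 00 -> F
Bits 00 -> F
Bits 00 -> F
Bits 100 -> E
Bits 01 -> G
Bits 101 -> C


Decoded message: FFFEGC


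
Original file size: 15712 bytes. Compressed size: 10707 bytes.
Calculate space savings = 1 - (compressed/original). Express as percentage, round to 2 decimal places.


ratio = compressed/original = 10707/15712 = 0.681454
savings = 1 - ratio = 1 - 0.681454 = 0.318546
as a percentage: 0.318546 * 100 = 31.85%

Space savings = 1 - 10707/15712 = 31.85%


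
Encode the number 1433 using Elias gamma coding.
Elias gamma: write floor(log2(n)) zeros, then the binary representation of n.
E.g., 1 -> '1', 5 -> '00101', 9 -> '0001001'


num_bits = floor(log2(1433)) + 1 = 11
leading_zeros = num_bits - 1 = 10
binary(1433) = 10110011001

Elias gamma(1433) = '0000000000' + '10110011001' = 000000000010110011001 (21 bits)


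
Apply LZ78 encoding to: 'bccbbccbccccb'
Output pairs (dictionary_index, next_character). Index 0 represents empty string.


LZ78 encoding steps:
Dictionary: {0: ''}
Step 1: w='' (idx 0), next='b' -> output (0, 'b'), add 'b' as idx 1
Step 2: w='' (idx 0), next='c' -> output (0, 'c'), add 'c' as idx 2
Step 3: w='c' (idx 2), next='b' -> output (2, 'b'), add 'cb' as idx 3
Step 4: w='b' (idx 1), next='c' -> output (1, 'c'), add 'bc' as idx 4
Step 5: w='cb' (idx 3), next='c' -> output (3, 'c'), add 'cbc' as idx 5
Step 6: w='c' (idx 2), next='c' -> output (2, 'c'), add 'cc' as idx 6
Step 7: w='cb' (idx 3), end of input -> output (3, '')


Encoded: [(0, 'b'), (0, 'c'), (2, 'b'), (1, 'c'), (3, 'c'), (2, 'c'), (3, '')]


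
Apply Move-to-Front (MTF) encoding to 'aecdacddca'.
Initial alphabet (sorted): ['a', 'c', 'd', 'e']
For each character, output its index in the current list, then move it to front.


MTF encoding:
'a': index 0 in ['a', 'c', 'd', 'e'] -> ['a', 'c', 'd', 'e']
'e': index 3 in ['a', 'c', 'd', 'e'] -> ['e', 'a', 'c', 'd']
'c': index 2 in ['e', 'a', 'c', 'd'] -> ['c', 'e', 'a', 'd']
'd': index 3 in ['c', 'e', 'a', 'd'] -> ['d', 'c', 'e', 'a']
'a': index 3 in ['d', 'c', 'e', 'a'] -> ['a', 'd', 'c', 'e']
'c': index 2 in ['a', 'd', 'c', 'e'] -> ['c', 'a', 'd', 'e']
'd': index 2 in ['c', 'a', 'd', 'e'] -> ['d', 'c', 'a', 'e']
'd': index 0 in ['d', 'c', 'a', 'e'] -> ['d', 'c', 'a', 'e']
'c': index 1 in ['d', 'c', 'a', 'e'] -> ['c', 'd', 'a', 'e']
'a': index 2 in ['c', 'd', 'a', 'e'] -> ['a', 'c', 'd', 'e']


Output: [0, 3, 2, 3, 3, 2, 2, 0, 1, 2]


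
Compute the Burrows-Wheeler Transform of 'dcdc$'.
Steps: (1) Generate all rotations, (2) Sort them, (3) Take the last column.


Rotations (sorted):
  0: $dcdc -> last char: c
  1: c$dcd -> last char: d
  2: cdc$d -> last char: d
  3: dc$dc -> last char: c
  4: dcdc$ -> last char: $


BWT = cddc$


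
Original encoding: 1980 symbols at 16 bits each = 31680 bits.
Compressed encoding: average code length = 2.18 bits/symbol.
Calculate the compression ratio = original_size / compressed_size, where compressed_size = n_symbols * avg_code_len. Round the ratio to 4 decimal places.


original_size = n_symbols * orig_bits = 1980 * 16 = 31680 bits
compressed_size = n_symbols * avg_code_len = 1980 * 2.18 = 4316.4 bits
ratio = original_size / compressed_size = 31680 / 4316.4 = 7.3394

Compression ratio = 7.3394


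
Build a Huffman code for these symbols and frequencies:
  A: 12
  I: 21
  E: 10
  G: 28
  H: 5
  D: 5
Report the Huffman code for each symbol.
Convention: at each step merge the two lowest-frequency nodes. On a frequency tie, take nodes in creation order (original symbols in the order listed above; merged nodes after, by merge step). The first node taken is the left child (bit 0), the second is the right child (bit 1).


Huffman tree construction:
Step 1: Merge H(5) + D(5) = 10
Step 2: Merge E(10) + (H+D)(10) = 20
Step 3: Merge A(12) + (E+(H+D))(20) = 32
Step 4: Merge I(21) + G(28) = 49
Step 5: Merge (A+(E+(H+D)))(32) + (I+G)(49) = 81
Read each symbol's code off the tree from the root (left child = 0, right child = 1).

Codes:
  A: 00 (length 2)
  I: 10 (length 2)
  E: 010 (length 3)
  G: 11 (length 2)
  H: 0110 (length 4)
  D: 0111 (length 4)
Average code length: 192/81 = 2.3704 bits/symbol


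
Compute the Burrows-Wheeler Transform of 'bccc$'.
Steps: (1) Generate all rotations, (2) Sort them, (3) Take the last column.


Rotations (sorted):
  0: $bccc -> last char: c
  1: bccc$ -> last char: $
  2: c$bcc -> last char: c
  3: cc$bc -> last char: c
  4: ccc$b -> last char: b


BWT = c$ccb


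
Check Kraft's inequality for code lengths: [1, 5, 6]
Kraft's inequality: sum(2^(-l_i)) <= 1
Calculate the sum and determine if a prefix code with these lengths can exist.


Sum = 2^(-1) + 2^(-5) + 2^(-6)
    = 0.5 + 0.03125 + 0.015625
    = 35/64 = 0.546875
Since 0.546875 <= 1, Kraft's inequality IS satisfied.
A prefix code with these lengths CAN exist.

Kraft sum = 0.546875. Satisfied.


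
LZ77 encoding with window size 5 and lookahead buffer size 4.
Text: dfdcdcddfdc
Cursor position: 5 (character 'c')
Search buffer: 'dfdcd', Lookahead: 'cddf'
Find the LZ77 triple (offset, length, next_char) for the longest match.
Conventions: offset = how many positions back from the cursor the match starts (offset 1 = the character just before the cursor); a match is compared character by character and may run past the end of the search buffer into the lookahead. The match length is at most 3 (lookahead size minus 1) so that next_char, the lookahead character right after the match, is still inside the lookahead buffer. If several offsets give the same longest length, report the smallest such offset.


Try each offset into the search buffer:
  offset=1 (pos 4, char 'd'): match length 0
  offset=2 (pos 3, char 'c'): match length 2
  offset=3 (pos 2, char 'd'): match length 0
  offset=4 (pos 1, char 'f'): match length 0
  offset=5 (pos 0, char 'd'): match length 0
Longest match has length 2 at offset 2.
next_char = character at position 5 + 2 = 7 -> 'd'

Best match: offset=2, length=2 (matching 'cd' starting at position 3)
LZ77 triple: (2, 2, 'd')


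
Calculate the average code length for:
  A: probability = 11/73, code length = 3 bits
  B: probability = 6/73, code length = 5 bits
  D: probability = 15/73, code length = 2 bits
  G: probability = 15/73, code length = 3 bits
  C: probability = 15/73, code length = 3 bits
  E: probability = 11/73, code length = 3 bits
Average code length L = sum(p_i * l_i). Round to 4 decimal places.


Weighted contributions p_i * l_i:
  A: (11/73) * 3 = 33/73
  B: (6/73) * 5 = 30/73
  D: (15/73) * 2 = 30/73
  G: (15/73) * 3 = 45/73
  C: (15/73) * 3 = 45/73
  E: (11/73) * 3 = 33/73
Sum = (33 + 30 + 30 + 45 + 45 + 33)/73 = 216/73

L = 216/73 = 2.9589 bits/symbol


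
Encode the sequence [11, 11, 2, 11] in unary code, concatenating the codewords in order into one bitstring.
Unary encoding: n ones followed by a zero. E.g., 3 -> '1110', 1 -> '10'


Encode each number as n ones followed by a terminating 0:
  11 -> 111111111110 (12 bits)
  11 -> 111111111110 (12 bits)
  2 -> 110 (3 bits)
  11 -> 111111111110 (12 bits)
Total length = 12 + 12 + 3 + 12 = 39 bits.

Unary([11, 11, 2, 11]) = 111111111110111111111110110111111111110 (39 bits)


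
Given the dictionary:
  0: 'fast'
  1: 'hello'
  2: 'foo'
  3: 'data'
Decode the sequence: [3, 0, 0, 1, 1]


Look up each index in the dictionary:
  3 -> 'data'
  0 -> 'fast'
  0 -> 'fast'
  1 -> 'hello'
  1 -> 'hello'

Decoded: "data fast fast hello hello"


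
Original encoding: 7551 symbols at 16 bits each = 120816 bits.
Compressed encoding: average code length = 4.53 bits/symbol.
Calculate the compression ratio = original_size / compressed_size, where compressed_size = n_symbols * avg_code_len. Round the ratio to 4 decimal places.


original_size = n_symbols * orig_bits = 7551 * 16 = 120816 bits
compressed_size = n_symbols * avg_code_len = 7551 * 4.53 = 34206.03 bits
ratio = original_size / compressed_size = 120816 / 34206.03 = 3.532

Compression ratio = 3.532


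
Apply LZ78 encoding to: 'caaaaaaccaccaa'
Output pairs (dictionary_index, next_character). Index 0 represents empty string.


LZ78 encoding steps:
Dictionary: {0: ''}
Step 1: w='' (idx 0), next='c' -> output (0, 'c'), add 'c' as idx 1
Step 2: w='' (idx 0), next='a' -> output (0, 'a'), add 'a' as idx 2
Step 3: w='a' (idx 2), next='a' -> output (2, 'a'), add 'aa' as idx 3
Step 4: w='aa' (idx 3), next='a' -> output (3, 'a'), add 'aaa' as idx 4
Step 5: w='c' (idx 1), next='c' -> output (1, 'c'), add 'cc' as idx 5
Step 6: w='a' (idx 2), next='c' -> output (2, 'c'), add 'ac' as idx 6
Step 7: w='c' (idx 1), next='a' -> output (1, 'a'), add 'ca' as idx 7
Step 8: w='a' (idx 2), end of input -> output (2, '')


Encoded: [(0, 'c'), (0, 'a'), (2, 'a'), (3, 'a'), (1, 'c'), (2, 'c'), (1, 'a'), (2, '')]


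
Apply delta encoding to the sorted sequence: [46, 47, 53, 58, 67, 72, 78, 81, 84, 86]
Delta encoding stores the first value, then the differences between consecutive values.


First value: 46
Deltas:
  47 - 46 = 1
  53 - 47 = 6
  58 - 53 = 5
  67 - 58 = 9
  72 - 67 = 5
  78 - 72 = 6
  81 - 78 = 3
  84 - 81 = 3
  86 - 84 = 2


Delta encoded: [46, 1, 6, 5, 9, 5, 6, 3, 3, 2]


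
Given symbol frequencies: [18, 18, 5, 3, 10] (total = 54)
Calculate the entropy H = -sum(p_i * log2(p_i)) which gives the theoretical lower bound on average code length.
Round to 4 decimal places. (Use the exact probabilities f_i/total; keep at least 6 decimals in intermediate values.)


Per-symbol terms -p_i * log2(p_i) with p_i = f_i/54:
  p = 18/54 = 0.333333: log2(p) = -1.584963, -p*log2(p) = 0.528321
  p = 18/54 = 0.333333: log2(p) = -1.584963, -p*log2(p) = 0.528321
  p = 5/54 = 0.092593: log2(p) = -3.432959, -p*log2(p) = 0.317867
  p = 3/54 = 0.055556: log2(p) = -4.169925, -p*log2(p) = 0.231663
  p = 10/54 = 0.185185: log2(p) = -2.432959, -p*log2(p) = 0.450548
H = 0.528321 + 0.528321 + 0.317867 + 0.231663 + 0.450548 = 2.056720

H = 2.0567 bits/symbol


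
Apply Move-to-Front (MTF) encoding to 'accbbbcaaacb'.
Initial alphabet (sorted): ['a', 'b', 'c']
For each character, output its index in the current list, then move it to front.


MTF encoding:
'a': index 0 in ['a', 'b', 'c'] -> ['a', 'b', 'c']
'c': index 2 in ['a', 'b', 'c'] -> ['c', 'a', 'b']
'c': index 0 in ['c', 'a', 'b'] -> ['c', 'a', 'b']
'b': index 2 in ['c', 'a', 'b'] -> ['b', 'c', 'a']
'b': index 0 in ['b', 'c', 'a'] -> ['b', 'c', 'a']
'b': index 0 in ['b', 'c', 'a'] -> ['b', 'c', 'a']
'c': index 1 in ['b', 'c', 'a'] -> ['c', 'b', 'a']
'a': index 2 in ['c', 'b', 'a'] -> ['a', 'c', 'b']
'a': index 0 in ['a', 'c', 'b'] -> ['a', 'c', 'b']
'a': index 0 in ['a', 'c', 'b'] -> ['a', 'c', 'b']
'c': index 1 in ['a', 'c', 'b'] -> ['c', 'a', 'b']
'b': index 2 in ['c', 'a', 'b'] -> ['b', 'c', 'a']


Output: [0, 2, 0, 2, 0, 0, 1, 2, 0, 0, 1, 2]


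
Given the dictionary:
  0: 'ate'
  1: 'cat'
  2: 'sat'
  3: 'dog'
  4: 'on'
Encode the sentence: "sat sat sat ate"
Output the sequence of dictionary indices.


Look up each word in the dictionary:
  'sat' -> 2
  'sat' -> 2
  'sat' -> 2
  'ate' -> 0

Encoded: [2, 2, 2, 0]


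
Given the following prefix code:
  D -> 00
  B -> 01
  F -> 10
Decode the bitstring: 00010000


Decoding step by step:
Bits 00 -> D
Bits 01 -> B
Bits 00 -> D
Bits 00 -> D


Decoded message: DBDD


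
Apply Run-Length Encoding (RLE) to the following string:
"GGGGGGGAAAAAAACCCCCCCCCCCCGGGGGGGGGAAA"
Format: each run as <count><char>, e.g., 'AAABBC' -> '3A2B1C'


Scanning runs left to right:
  i=0: run of 'G' x 7 -> '7G'
  i=7: run of 'A' x 7 -> '7A'
  i=14: run of 'C' x 12 -> '12C'
  i=26: run of 'G' x 9 -> '9G'
  i=35: run of 'A' x 3 -> '3A'

RLE = 7G7A12C9G3A


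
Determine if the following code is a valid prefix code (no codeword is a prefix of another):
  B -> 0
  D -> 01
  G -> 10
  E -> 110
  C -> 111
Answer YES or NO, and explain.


Checking each pair (does one codeword prefix another?):
  B='0' vs D='01': prefix -- VIOLATION

NO -- this is NOT a valid prefix code. B (0) is a prefix of D (01).


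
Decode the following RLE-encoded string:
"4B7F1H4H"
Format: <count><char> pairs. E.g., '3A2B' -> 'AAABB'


Expanding each <count><char> pair:
  4B -> 'BBBB'
  7F -> 'FFFFFFF'
  1H -> 'H'
  4H -> 'HHHH'

Decoded = BBBBFFFFFFFHHHHH


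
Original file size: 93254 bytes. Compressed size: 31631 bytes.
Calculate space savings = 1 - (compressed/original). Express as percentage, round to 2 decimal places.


ratio = compressed/original = 31631/93254 = 0.339192
savings = 1 - ratio = 1 - 0.339192 = 0.660808
as a percentage: 0.660808 * 100 = 66.08%

Space savings = 1 - 31631/93254 = 66.08%


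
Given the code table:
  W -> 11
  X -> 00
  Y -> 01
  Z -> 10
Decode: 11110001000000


Decoding:
11 -> W
11 -> W
00 -> X
01 -> Y
00 -> X
00 -> X
00 -> X


Result: WWXYXXX


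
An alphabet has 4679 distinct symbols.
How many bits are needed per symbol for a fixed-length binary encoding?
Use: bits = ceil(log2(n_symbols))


log2(4679) = 12.192
Bracket: 2^12 = 4096 < 4679 <= 2^13 = 8192
So ceil(log2(4679)) = 13

bits = ceil(log2(4679)) = ceil(12.192) = 13 bits


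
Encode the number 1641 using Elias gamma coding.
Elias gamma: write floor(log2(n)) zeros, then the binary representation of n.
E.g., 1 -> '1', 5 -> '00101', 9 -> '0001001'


num_bits = floor(log2(1641)) + 1 = 11
leading_zeros = num_bits - 1 = 10
binary(1641) = 11001101001

Elias gamma(1641) = '0000000000' + '11001101001' = 000000000011001101001 (21 bits)


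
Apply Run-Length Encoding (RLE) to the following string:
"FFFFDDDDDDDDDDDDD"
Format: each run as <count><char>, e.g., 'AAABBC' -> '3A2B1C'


Scanning runs left to right:
  i=0: run of 'F' x 4 -> '4F'
  i=4: run of 'D' x 13 -> '13D'

RLE = 4F13D


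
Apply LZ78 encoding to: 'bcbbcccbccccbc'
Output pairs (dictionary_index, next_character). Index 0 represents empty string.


LZ78 encoding steps:
Dictionary: {0: ''}
Step 1: w='' (idx 0), next='b' -> output (0, 'b'), add 'b' as idx 1
Step 2: w='' (idx 0), next='c' -> output (0, 'c'), add 'c' as idx 2
Step 3: w='b' (idx 1), next='b' -> output (1, 'b'), add 'bb' as idx 3
Step 4: w='c' (idx 2), next='c' -> output (2, 'c'), add 'cc' as idx 4
Step 5: w='c' (idx 2), next='b' -> output (2, 'b'), add 'cb' as idx 5
Step 6: w='cc' (idx 4), next='c' -> output (4, 'c'), add 'ccc' as idx 6
Step 7: w='cb' (idx 5), next='c' -> output (5, 'c'), add 'cbc' as idx 7


Encoded: [(0, 'b'), (0, 'c'), (1, 'b'), (2, 'c'), (2, 'b'), (4, 'c'), (5, 'c')]


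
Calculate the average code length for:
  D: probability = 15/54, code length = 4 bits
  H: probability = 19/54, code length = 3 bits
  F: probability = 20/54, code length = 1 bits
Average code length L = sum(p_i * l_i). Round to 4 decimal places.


Weighted contributions p_i * l_i:
  D: (15/54) * 4 = 60/54
  H: (19/54) * 3 = 57/54
  F: (20/54) * 1 = 20/54
Sum = (60 + 57 + 20)/54 = 137/54

L = 137/54 = 2.5370 bits/symbol


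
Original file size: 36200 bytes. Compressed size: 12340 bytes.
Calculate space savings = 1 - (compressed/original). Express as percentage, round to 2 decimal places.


ratio = compressed/original = 12340/36200 = 0.340884
savings = 1 - ratio = 1 - 0.340884 = 0.659116
as a percentage: 0.659116 * 100 = 65.91%

Space savings = 1 - 12340/36200 = 65.91%


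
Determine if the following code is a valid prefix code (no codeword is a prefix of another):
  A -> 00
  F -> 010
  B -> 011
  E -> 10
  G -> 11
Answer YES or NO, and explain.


Checking each pair (does one codeword prefix another?):
  A='00' vs F='010': no prefix
  A='00' vs B='011': no prefix
  A='00' vs E='10': no prefix
  A='00' vs G='11': no prefix
  F='010' vs A='00': no prefix
  F='010' vs B='011': no prefix
  F='010' vs E='10': no prefix
  F='010' vs G='11': no prefix
  B='011' vs A='00': no prefix
  B='011' vs F='010': no prefix
  B='011' vs E='10': no prefix
  B='011' vs G='11': no prefix
  E='10' vs A='00': no prefix
  E='10' vs F='010': no prefix
  E='10' vs B='011': no prefix
  E='10' vs G='11': no prefix
  G='11' vs A='00': no prefix
  G='11' vs F='010': no prefix
  G='11' vs B='011': no prefix
  G='11' vs E='10': no prefix
No violation found over all pairs.

YES -- this is a valid prefix code. No codeword is a prefix of any other codeword.
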